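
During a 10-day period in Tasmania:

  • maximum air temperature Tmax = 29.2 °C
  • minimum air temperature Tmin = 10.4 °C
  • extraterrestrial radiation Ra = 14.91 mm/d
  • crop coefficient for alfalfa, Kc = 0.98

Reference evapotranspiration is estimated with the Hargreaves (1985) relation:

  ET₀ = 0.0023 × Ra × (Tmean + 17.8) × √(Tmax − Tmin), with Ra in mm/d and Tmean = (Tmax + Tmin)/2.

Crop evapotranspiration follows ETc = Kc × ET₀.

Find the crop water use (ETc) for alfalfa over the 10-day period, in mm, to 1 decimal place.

Tmean = (29.2 + 10.4)/2 = 19.80 °C
ET₀ = 0.0023 × 14.91 × (19.80 + 17.8) × √18.8 = 0.0023 × 14.91 × 37.60 × 4.3359 = 5.5908 mm/d
ETc = Kc × ET₀ = 0.98 × 5.5908 = 5.4790 mm/d
Over 10 days: 5.4790 × 10 = 54.790 mm

54.8 mm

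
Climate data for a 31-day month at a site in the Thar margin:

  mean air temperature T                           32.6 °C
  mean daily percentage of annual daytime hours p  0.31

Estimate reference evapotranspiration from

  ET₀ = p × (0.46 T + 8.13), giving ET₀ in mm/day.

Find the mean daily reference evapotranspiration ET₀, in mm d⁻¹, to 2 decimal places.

7.17 mm d⁻¹

ET₀ = 0.31 × (0.46 × 32.6 + 8.13) = 0.31 × 23.126 = 7.1691 mm/d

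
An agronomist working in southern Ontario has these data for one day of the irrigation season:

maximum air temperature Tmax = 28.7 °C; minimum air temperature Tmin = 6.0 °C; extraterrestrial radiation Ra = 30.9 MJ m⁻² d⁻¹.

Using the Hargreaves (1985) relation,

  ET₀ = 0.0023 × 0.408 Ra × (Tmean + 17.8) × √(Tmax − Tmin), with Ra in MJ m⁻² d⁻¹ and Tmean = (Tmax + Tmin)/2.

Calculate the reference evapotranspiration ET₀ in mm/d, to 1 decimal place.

4.9 mm/d

Tmean = (28.7 + 6.0)/2 = 17.35 °C
0.408 Ra = 0.408 × 30.9 = 12.6072 mm/d equivalent
ET₀ = 0.0023 × 12.6072 × (17.35 + 17.8) × √22.7 = 0.0023 × 12.6072 × 35.15 × 4.7645 = 4.8561 mm/d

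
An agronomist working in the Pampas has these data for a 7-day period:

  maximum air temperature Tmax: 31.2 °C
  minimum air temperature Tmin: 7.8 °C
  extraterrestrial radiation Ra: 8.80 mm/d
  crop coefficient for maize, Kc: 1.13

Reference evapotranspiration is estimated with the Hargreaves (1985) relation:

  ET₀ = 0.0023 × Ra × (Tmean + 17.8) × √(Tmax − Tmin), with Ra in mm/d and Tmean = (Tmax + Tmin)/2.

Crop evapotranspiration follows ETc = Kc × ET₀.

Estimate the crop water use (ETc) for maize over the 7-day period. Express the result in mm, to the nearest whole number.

Tmean = (31.2 + 7.8)/2 = 19.50 °C
ET₀ = 0.0023 × 8.80 × (19.50 + 17.8) × √23.4 = 0.0023 × 8.80 × 37.30 × 4.8374 = 3.6520 mm/d
ETc = Kc × ET₀ = 1.13 × 3.6520 = 4.1268 mm/d
Over 7 days: 4.1268 × 7 = 28.888 mm

29 mm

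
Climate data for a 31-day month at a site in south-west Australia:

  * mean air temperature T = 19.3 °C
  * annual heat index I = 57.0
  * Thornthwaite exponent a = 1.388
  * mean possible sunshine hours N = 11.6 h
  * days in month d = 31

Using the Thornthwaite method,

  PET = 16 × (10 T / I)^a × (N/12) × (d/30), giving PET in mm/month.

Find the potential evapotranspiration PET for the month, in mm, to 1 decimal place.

10T/I = 10 × 19.3 / 57.0 = 3.3860
(10T/I)^a = 3.3860^1.388 = 5.4351
Uncorrected PET = 16 × 5.4351 = 86.962 mm
Correction = (N/12)(d/30) = (11.6/12)(31/30) = 0.9989
PET = 86.962 × 0.9989 = 86.866 mm/month

86.9 mm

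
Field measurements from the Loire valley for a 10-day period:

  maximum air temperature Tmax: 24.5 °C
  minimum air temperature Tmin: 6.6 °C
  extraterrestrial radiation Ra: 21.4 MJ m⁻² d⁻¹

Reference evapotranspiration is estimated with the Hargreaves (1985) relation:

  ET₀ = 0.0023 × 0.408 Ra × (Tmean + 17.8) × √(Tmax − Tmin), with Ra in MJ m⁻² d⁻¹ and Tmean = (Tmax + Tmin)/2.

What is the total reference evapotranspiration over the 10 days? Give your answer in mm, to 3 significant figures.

28.3 mm

Tmean = (24.5 + 6.6)/2 = 15.55 °C
0.408 Ra = 0.408 × 21.4 = 8.7312 mm/d equivalent
ET₀ = 0.0023 × 8.7312 × (15.55 + 17.8) × √17.9 = 0.0023 × 8.7312 × 33.35 × 4.2308 = 2.8335 mm/d
Over 10 days: 2.8335 × 10 = 28.335 mm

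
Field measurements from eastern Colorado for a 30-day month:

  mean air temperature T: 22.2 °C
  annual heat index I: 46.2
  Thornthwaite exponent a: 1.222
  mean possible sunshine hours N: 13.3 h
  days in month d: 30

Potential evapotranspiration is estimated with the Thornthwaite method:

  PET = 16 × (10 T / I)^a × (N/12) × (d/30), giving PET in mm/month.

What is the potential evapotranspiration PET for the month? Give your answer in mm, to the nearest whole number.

10T/I = 10 × 22.2 / 46.2 = 4.8052
(10T/I)^a = 4.8052^1.222 = 6.8085
Uncorrected PET = 16 × 6.8085 = 108.936 mm
Correction = (N/12)(d/30) = (13.3/12)(30/30) = 1.1083
PET = 108.936 × 1.1083 = 120.734 mm/month

121 mm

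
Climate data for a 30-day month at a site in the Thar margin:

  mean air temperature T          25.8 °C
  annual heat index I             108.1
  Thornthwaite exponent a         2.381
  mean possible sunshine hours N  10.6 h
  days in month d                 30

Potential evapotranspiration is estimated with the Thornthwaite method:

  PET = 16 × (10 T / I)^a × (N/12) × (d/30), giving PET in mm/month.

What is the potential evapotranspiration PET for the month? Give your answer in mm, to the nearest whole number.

112 mm

10T/I = 10 × 25.8 / 108.1 = 2.3867
(10T/I)^a = 2.3867^2.381 = 7.9348
Uncorrected PET = 16 × 7.9348 = 126.957 mm
Correction = (N/12)(d/30) = (10.6/12)(30/30) = 0.8833
PET = 126.957 × 0.8833 = 112.141 mm/month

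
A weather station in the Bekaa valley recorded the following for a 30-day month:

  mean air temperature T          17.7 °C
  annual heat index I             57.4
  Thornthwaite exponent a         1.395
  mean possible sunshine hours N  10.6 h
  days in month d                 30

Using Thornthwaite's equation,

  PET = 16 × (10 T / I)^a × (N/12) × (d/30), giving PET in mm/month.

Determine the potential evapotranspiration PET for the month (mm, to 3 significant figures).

10T/I = 10 × 17.7 / 57.4 = 3.0836
(10T/I)^a = 3.0836^1.395 = 4.8110
Uncorrected PET = 16 × 4.8110 = 76.976 mm
Correction = (N/12)(d/30) = (10.6/12)(30/30) = 0.8833
PET = 76.976 × 0.8833 = 67.993 mm/month

68.0 mm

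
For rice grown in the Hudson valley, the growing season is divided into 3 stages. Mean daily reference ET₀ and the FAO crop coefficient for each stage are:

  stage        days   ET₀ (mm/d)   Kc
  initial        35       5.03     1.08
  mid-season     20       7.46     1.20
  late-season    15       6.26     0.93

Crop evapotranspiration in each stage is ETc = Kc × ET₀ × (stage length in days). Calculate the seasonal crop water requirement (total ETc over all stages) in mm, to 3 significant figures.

initial: 1.08 × 5.03 × 35 = 190.13 mm
mid-season: 1.20 × 7.46 × 20 = 179.04 mm
late-season: 0.93 × 6.26 × 15 = 87.33 mm
Seasonal total = 456.50 mm

457 mm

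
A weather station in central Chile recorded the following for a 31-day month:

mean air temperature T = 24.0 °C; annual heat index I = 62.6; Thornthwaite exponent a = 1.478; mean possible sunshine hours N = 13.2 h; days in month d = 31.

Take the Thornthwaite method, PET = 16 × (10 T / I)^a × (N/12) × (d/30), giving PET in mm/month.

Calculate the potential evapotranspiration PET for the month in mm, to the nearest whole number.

133 mm

10T/I = 10 × 24.0 / 62.6 = 3.8339
(10T/I)^a = 3.8339^1.478 = 7.2882
Uncorrected PET = 16 × 7.2882 = 116.611 mm
Correction = (N/12)(d/30) = (13.2/12)(31/30) = 1.1367
PET = 116.611 × 1.1367 = 132.552 mm/month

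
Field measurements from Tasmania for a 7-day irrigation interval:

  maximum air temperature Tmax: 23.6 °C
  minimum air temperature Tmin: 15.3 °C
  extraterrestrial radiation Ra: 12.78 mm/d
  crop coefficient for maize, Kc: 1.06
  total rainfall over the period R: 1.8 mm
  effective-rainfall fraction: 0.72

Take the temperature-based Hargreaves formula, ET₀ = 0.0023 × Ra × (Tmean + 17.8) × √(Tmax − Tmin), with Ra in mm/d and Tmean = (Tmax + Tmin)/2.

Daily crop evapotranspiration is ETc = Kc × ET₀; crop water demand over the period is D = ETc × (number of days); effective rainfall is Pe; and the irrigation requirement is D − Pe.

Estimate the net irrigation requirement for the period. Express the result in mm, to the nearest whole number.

Tmean = (23.6 + 15.3)/2 = 19.45 °C
ET₀ = 0.0023 × 12.78 × (19.45 + 17.8) × √8.3 = 0.0023 × 12.78 × 37.25 × 2.8810 = 3.1545 mm/d
ETc = Kc × ET₀ = 1.06 × 3.1545 = 3.3438 mm/d
Crop demand D = ETc × 7 d = 3.3438 × 7 = 23.407 mm
Pe = 0.72 × 1.8 = 1.296 mm
D − Pe = 23.407 − 1.296 = 22.111 mm

22 mm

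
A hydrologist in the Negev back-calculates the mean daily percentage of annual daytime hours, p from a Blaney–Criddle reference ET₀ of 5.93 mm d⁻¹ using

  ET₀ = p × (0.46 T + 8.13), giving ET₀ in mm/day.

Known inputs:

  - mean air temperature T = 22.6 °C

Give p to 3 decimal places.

p = ET₀ / (0.46 T + 8.13) = 5.93 / (0.46 × 22.6 + 8.13) = 5.93 / 18.526 = 0.3201

0.320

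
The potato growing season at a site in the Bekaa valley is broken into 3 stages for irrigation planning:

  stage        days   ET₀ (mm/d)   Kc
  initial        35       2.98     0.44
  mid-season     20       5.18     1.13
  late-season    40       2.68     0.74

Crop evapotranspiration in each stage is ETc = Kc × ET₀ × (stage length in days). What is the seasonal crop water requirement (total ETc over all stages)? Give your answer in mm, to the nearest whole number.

242 mm

initial: 0.44 × 2.98 × 35 = 45.89 mm
mid-season: 1.13 × 5.18 × 20 = 117.07 mm
late-season: 0.74 × 2.68 × 40 = 79.33 mm
Seasonal total = 242.29 mm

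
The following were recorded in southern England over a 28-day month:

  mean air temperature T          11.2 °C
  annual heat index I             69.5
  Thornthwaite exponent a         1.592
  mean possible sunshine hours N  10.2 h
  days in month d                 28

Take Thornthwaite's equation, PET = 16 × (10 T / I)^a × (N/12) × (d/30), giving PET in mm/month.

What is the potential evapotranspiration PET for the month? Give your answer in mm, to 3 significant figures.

10T/I = 10 × 11.2 / 69.5 = 1.6115
(10T/I)^a = 1.6115^1.592 = 2.1375
Uncorrected PET = 16 × 2.1375 = 34.200 mm
Correction = (N/12)(d/30) = (10.2/12)(28/30) = 0.7933
PET = 34.200 × 0.7933 = 27.131 mm/month

27.1 mm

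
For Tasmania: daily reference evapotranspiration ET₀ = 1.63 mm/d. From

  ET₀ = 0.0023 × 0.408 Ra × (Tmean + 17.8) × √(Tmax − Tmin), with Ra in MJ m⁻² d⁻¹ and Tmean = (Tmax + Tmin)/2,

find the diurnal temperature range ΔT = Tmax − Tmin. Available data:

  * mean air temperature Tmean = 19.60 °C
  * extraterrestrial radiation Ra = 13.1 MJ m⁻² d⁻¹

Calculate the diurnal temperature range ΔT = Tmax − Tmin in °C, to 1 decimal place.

√ΔT = ET₀ / [0.0023 × 0.408 × Ra × (Tmean+17.8)] = 1.63 / (0.0023 × 5.3448 × 37.40) = 3.5453
ΔT = 3.5453² = 12.569 °C

12.6 °C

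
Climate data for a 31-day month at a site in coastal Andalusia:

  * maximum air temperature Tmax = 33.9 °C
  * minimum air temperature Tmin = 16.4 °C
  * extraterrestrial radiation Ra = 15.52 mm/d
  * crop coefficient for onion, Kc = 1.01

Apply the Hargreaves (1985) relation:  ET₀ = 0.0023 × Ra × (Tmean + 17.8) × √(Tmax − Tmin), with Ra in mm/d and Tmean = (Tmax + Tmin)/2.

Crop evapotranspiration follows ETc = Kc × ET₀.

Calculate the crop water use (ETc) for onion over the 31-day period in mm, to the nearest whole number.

201 mm

Tmean = (33.9 + 16.4)/2 = 25.15 °C
ET₀ = 0.0023 × 15.52 × (25.15 + 17.8) × √17.5 = 0.0023 × 15.52 × 42.95 × 4.1833 = 6.4136 mm/d
ETc = Kc × ET₀ = 1.01 × 6.4136 = 6.4777 mm/d
Over 31 days: 6.4777 × 31 = 200.809 mm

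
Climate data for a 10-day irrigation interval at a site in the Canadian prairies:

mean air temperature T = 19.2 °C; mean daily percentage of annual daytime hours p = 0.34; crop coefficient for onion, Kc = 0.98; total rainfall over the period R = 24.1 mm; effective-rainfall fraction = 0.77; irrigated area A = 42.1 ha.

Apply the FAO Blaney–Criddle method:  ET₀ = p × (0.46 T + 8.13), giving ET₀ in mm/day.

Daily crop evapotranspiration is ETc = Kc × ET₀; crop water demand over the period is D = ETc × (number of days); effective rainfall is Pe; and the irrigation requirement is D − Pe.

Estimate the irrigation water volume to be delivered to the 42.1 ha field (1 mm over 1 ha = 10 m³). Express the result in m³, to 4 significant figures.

ET₀ = 0.34 × (0.46 × 19.2 + 8.13) = 0.34 × 16.962 = 5.7671 mm/d
ETc = Kc × ET₀ = 0.98 × 5.7671 = 5.6518 mm/d
Crop demand D = ETc × 10 d = 5.6518 × 10 = 56.518 mm
Pe = 0.77 × 24.1 = 18.557 mm
D − Pe = 56.518 − 18.557 = 37.961 mm
Volume = 37.961 mm × 42.1 ha × 10 = 15981.6 m³

15980 m³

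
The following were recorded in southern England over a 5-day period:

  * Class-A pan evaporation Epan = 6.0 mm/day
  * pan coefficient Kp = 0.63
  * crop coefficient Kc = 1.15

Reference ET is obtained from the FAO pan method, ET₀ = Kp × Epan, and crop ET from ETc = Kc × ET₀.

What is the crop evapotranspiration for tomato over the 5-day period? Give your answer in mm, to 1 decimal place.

21.7 mm

ET₀ = 0.63 × 6.0 = 3.7800 mm/d
ETc = Kc × ET₀ = 1.15 × 3.7800 = 4.3470 mm/d
Over 5 days: 4.3470 × 5 = 21.735 mm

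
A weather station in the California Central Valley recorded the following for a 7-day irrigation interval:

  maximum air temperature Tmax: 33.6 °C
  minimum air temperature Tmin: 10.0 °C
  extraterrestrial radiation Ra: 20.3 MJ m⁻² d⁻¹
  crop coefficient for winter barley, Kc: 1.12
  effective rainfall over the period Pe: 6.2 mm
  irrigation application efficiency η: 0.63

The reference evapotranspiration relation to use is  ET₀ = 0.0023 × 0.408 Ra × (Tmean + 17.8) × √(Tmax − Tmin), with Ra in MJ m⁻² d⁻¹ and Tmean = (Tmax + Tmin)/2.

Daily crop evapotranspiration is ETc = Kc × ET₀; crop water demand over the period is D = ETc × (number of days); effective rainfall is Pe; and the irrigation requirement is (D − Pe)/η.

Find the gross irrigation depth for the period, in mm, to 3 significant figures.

35.8 mm

Tmean = (33.6 + 10.0)/2 = 21.80 °C
0.408 Ra = 0.408 × 20.3 = 8.2824 mm/d equivalent
ET₀ = 0.0023 × 8.2824 × (21.80 + 17.8) × √23.6 = 0.0023 × 8.2824 × 39.60 × 4.8580 = 3.6647 mm/d
ETc = Kc × ET₀ = 1.12 × 3.6647 = 4.1045 mm/d
Crop demand D = ETc × 7 d = 4.1045 × 7 = 28.732 mm
D − Pe = 28.732 − 6.2 = 22.532 mm
Gross irrigation = 22.532 / 0.63 = 35.765 mm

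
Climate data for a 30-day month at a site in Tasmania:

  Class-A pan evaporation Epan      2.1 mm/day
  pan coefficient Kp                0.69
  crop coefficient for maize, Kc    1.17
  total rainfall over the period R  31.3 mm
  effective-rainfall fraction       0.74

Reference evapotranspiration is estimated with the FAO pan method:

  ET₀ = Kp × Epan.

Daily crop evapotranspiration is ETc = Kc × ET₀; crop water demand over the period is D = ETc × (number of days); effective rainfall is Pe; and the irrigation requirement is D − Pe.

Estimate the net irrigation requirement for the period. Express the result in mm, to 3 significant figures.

ET₀ = 0.69 × 2.1 = 1.4490 mm/d
ETc = Kc × ET₀ = 1.17 × 1.4490 = 1.6953 mm/d
Crop demand D = ETc × 30 d = 1.6953 × 30 = 50.859 mm
Pe = 0.74 × 31.3 = 23.162 mm
D − Pe = 50.859 − 23.162 = 27.697 mm

27.7 mm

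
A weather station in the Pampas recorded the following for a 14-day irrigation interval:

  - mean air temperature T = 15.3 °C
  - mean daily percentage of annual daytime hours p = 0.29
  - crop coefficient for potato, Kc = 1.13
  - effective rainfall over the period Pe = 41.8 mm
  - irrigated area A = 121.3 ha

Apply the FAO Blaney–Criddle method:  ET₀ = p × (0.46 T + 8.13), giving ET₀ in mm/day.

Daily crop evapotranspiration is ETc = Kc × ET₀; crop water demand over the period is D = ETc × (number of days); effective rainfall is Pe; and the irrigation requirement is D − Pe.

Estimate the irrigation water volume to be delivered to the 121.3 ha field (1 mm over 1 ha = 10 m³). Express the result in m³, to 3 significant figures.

ET₀ = 0.29 × (0.46 × 15.3 + 8.13) = 0.29 × 15.168 = 4.3987 mm/d
ETc = Kc × ET₀ = 1.13 × 4.3987 = 4.9705 mm/d
Crop demand D = ETc × 14 d = 4.9705 × 14 = 69.587 mm
D − Pe = 69.587 − 41.8 = 27.787 mm
Volume = 27.787 mm × 121.3 ha × 10 = 33705.6 m³

33700 m³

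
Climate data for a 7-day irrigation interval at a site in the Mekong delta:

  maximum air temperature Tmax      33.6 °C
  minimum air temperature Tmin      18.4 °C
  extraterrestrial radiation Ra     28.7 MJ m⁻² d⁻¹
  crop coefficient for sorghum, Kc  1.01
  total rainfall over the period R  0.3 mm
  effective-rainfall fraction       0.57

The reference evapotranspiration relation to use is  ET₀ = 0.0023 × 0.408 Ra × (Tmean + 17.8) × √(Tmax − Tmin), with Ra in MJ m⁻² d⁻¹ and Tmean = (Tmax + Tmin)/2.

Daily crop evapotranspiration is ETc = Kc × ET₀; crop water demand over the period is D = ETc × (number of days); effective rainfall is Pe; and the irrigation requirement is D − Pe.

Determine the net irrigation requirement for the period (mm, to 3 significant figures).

Tmean = (33.6 + 18.4)/2 = 26.00 °C
0.408 Ra = 0.408 × 28.7 = 11.7096 mm/d equivalent
ET₀ = 0.0023 × 11.7096 × (26.00 + 17.8) × √15.2 = 0.0023 × 11.7096 × 43.80 × 3.8987 = 4.5990 mm/d
ETc = Kc × ET₀ = 1.01 × 4.5990 = 4.6450 mm/d
Crop demand D = ETc × 7 d = 4.6450 × 7 = 32.515 mm
Pe = 0.57 × 0.3 = 0.171 mm
D − Pe = 32.515 − 0.171 = 32.344 mm

32.3 mm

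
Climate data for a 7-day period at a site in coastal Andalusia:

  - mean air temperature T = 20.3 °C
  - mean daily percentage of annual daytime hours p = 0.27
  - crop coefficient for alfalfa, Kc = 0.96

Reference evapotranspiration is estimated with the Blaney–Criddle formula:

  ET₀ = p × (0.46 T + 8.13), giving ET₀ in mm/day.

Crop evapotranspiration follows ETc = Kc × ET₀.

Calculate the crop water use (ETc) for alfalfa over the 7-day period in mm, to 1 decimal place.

31.7 mm

ET₀ = 0.27 × (0.46 × 20.3 + 8.13) = 0.27 × 17.468 = 4.7164 mm/d
ETc = Kc × ET₀ = 0.96 × 4.7164 = 4.5277 mm/d
Over 7 days: 4.5277 × 7 = 31.694 mm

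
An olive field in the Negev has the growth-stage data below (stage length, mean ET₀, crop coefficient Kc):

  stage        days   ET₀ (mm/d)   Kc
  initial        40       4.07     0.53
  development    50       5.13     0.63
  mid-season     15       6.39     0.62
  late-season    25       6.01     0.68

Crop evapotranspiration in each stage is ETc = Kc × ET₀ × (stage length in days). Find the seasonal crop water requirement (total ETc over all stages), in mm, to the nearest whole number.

409 mm

initial: 0.53 × 4.07 × 40 = 86.28 mm
development: 0.63 × 5.13 × 50 = 161.60 mm
mid-season: 0.62 × 6.39 × 15 = 59.43 mm
late-season: 0.68 × 6.01 × 25 = 102.17 mm
Seasonal total = 409.48 mm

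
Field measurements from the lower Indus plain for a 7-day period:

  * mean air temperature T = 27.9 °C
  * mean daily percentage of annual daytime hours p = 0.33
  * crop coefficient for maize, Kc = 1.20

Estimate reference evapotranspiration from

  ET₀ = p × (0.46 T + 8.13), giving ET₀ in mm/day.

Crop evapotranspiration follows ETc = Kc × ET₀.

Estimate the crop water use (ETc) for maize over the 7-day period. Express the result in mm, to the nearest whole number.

58 mm

ET₀ = 0.33 × (0.46 × 27.9 + 8.13) = 0.33 × 20.964 = 6.9181 mm/d
ETc = Kc × ET₀ = 1.20 × 6.9181 = 8.3017 mm/d
Over 7 days: 8.3017 × 7 = 58.112 mm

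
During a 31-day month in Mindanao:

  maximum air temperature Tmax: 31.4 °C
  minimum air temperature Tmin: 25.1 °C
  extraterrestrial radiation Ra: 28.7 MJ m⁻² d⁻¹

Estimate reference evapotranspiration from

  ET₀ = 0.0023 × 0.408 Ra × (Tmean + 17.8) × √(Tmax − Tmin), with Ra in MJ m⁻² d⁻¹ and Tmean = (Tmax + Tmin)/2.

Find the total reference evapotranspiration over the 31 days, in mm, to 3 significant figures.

Tmean = (31.4 + 25.1)/2 = 28.25 °C
0.408 Ra = 0.408 × 28.7 = 11.7096 mm/d equivalent
ET₀ = 0.0023 × 11.7096 × (28.25 + 17.8) × √6.3 = 0.0023 × 11.7096 × 46.05 × 2.5100 = 3.1130 mm/d
Over 31 days: 3.1130 × 31 = 96.503 mm

96.5 mm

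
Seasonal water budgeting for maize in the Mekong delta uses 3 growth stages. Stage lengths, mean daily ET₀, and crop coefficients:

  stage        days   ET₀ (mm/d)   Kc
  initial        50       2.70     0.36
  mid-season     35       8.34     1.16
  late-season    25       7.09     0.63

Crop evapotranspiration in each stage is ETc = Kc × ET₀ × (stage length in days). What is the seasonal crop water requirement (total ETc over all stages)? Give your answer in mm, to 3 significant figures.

initial: 0.36 × 2.70 × 50 = 48.60 mm
mid-season: 1.16 × 8.34 × 35 = 338.60 mm
late-season: 0.63 × 7.09 × 25 = 111.67 mm
Seasonal total = 498.87 mm

499 mm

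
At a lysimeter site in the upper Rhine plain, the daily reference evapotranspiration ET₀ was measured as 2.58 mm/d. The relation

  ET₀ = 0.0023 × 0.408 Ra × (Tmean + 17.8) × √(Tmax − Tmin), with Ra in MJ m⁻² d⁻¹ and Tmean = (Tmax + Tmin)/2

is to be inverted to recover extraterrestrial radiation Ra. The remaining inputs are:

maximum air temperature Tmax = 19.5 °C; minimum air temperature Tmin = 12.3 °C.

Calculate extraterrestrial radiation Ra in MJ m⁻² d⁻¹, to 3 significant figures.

Tmean = (19.5+12.3)/2 = 15.90 °C; ΔT = 7.2
Ra = ET₀ / [0.0023 × 0.408 × (Tmean+17.8) × √ΔT]
   = 2.58 / (0.0023 × 0.408 × 33.70 × 2.6833) = 30.404 MJ m⁻² d⁻¹

30.4 MJ m⁻² d⁻¹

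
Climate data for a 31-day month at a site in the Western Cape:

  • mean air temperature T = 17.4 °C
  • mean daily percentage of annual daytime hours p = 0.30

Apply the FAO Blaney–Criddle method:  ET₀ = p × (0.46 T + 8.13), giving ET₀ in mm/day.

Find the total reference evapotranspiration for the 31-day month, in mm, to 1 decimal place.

150.0 mm

ET₀ = 0.30 × (0.46 × 17.4 + 8.13) = 0.30 × 16.134 = 4.8402 mm/d
Monthly total = 4.8402 × 31 = 150.046 mm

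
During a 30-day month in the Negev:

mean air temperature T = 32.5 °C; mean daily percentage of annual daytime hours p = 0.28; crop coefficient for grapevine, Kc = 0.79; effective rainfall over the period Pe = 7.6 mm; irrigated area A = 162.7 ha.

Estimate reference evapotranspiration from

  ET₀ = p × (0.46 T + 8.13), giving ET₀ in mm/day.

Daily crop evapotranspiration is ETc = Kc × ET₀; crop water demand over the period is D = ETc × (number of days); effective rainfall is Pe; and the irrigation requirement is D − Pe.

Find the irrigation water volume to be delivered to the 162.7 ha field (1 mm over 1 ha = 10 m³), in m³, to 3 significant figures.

ET₀ = 0.28 × (0.46 × 32.5 + 8.13) = 0.28 × 23.080 = 6.4624 mm/d
ETc = Kc × ET₀ = 0.79 × 6.4624 = 5.1053 mm/d
Crop demand D = ETc × 30 d = 5.1053 × 30 = 153.159 mm
D − Pe = 153.159 − 7.6 = 145.559 mm
Volume = 145.559 mm × 162.7 ha × 10 = 236824.5 m³

237000 m³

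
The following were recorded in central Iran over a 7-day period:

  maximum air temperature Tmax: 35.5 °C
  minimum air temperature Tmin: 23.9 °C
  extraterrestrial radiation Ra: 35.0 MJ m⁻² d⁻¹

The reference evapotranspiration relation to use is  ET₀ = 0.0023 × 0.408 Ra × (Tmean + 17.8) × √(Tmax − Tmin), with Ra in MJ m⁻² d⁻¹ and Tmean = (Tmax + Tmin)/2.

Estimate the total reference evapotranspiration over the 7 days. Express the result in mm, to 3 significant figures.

Tmean = (35.5 + 23.9)/2 = 29.70 °C
0.408 Ra = 0.408 × 35.0 = 14.2800 mm/d equivalent
ET₀ = 0.0023 × 14.2800 × (29.70 + 17.8) × √11.6 = 0.0023 × 14.2800 × 47.50 × 3.4059 = 5.3135 mm/d
Over 7 days: 5.3135 × 7 = 37.195 mm

37.2 mm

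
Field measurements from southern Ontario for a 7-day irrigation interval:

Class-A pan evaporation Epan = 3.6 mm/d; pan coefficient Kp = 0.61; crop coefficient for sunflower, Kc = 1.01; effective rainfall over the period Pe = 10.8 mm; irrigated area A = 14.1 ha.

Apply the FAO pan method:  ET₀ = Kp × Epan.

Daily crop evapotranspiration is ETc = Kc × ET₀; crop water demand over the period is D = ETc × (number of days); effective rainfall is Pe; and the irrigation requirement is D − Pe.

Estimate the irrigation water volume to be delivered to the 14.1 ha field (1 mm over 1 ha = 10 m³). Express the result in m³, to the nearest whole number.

ET₀ = 0.61 × 3.6 = 2.1960 mm/d
ETc = Kc × ET₀ = 1.01 × 2.1960 = 2.2180 mm/d
Crop demand D = ETc × 7 d = 2.2180 × 7 = 15.526 mm
D − Pe = 15.526 − 10.8 = 4.726 mm
Volume = 4.726 mm × 14.1 ha × 10 = 666.4 m³

666 m³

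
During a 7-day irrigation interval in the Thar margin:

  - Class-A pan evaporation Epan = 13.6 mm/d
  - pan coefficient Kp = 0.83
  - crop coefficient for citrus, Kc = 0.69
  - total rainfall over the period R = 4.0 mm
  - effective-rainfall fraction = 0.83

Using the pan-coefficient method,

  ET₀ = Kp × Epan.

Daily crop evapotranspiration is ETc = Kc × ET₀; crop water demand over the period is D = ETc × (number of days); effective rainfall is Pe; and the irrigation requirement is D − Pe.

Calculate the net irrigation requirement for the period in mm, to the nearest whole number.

ET₀ = 0.83 × 13.6 = 11.2880 mm/d
ETc = Kc × ET₀ = 0.69 × 11.2880 = 7.7887 mm/d
Crop demand D = ETc × 7 d = 7.7887 × 7 = 54.521 mm
Pe = 0.83 × 4.0 = 3.320 mm
D − Pe = 54.521 − 3.320 = 51.201 mm

51 mm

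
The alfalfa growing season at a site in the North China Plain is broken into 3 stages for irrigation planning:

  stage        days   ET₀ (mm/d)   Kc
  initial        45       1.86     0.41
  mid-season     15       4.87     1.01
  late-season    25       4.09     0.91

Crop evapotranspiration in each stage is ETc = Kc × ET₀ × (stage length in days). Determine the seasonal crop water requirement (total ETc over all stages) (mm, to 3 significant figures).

201 mm

initial: 0.41 × 1.86 × 45 = 34.32 mm
mid-season: 1.01 × 4.87 × 15 = 73.78 mm
late-season: 0.91 × 4.09 × 25 = 93.05 mm
Seasonal total = 201.15 mm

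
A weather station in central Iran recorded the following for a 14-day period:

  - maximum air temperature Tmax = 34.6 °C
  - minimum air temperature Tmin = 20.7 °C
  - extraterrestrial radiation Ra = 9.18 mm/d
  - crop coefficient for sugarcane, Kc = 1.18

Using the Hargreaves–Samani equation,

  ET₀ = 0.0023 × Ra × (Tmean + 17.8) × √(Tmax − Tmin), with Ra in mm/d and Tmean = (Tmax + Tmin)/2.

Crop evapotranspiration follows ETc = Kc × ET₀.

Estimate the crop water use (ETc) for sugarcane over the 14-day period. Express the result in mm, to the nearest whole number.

Tmean = (34.6 + 20.7)/2 = 27.65 °C
ET₀ = 0.0023 × 9.18 × (27.65 + 17.8) × √13.9 = 0.0023 × 9.18 × 45.45 × 3.7283 = 3.5778 mm/d
ETc = Kc × ET₀ = 1.18 × 3.5778 = 4.2218 mm/d
Over 14 days: 4.2218 × 14 = 59.105 mm

59 mm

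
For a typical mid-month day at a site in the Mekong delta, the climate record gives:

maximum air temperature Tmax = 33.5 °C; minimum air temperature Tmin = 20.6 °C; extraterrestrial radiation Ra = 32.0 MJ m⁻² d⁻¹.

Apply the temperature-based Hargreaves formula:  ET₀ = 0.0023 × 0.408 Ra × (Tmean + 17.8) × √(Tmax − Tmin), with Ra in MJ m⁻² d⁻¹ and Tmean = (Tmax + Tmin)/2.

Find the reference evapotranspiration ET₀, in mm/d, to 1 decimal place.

Tmean = (33.5 + 20.6)/2 = 27.05 °C
0.408 Ra = 0.408 × 32.0 = 13.0560 mm/d equivalent
ET₀ = 0.0023 × 13.0560 × (27.05 + 17.8) × √12.9 = 0.0023 × 13.0560 × 44.85 × 3.5917 = 4.8373 mm/d

4.8 mm/d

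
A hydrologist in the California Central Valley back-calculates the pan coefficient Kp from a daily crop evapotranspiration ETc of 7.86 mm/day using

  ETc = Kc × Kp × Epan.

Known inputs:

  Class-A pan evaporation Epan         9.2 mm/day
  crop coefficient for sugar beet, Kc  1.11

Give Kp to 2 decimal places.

ETc = Kc × Kp × Epan  ⇒  Kp = ETc / (Kc × Epan)
Kp = 7.86 / (1.11 × 9.2) = 7.86 / 10.212 = 0.7697

0.77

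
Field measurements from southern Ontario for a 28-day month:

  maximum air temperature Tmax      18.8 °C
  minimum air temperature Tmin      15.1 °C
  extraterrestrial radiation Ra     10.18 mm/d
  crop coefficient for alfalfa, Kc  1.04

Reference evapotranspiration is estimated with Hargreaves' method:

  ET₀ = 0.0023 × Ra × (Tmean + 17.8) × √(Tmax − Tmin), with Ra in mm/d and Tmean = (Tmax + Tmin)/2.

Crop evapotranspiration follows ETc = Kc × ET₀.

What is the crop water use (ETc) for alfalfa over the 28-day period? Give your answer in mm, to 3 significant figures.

45.6 mm

Tmean = (18.8 + 15.1)/2 = 16.95 °C
ET₀ = 0.0023 × 10.18 × (16.95 + 17.8) × √3.7 = 0.0023 × 10.18 × 34.75 × 1.9235 = 1.5650 mm/d
ETc = Kc × ET₀ = 1.04 × 1.5650 = 1.6276 mm/d
Over 28 days: 1.6276 × 28 = 45.573 mm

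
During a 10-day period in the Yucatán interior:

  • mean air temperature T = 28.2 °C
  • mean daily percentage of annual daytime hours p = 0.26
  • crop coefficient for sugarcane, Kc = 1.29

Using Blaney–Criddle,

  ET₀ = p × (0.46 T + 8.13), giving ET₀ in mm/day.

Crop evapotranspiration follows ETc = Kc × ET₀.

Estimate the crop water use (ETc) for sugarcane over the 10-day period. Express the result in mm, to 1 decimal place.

ET₀ = 0.26 × (0.46 × 28.2 + 8.13) = 0.26 × 21.102 = 5.4865 mm/d
ETc = Kc × ET₀ = 1.29 × 5.4865 = 7.0776 mm/d
Over 10 days: 7.0776 × 10 = 70.776 mm

70.8 mm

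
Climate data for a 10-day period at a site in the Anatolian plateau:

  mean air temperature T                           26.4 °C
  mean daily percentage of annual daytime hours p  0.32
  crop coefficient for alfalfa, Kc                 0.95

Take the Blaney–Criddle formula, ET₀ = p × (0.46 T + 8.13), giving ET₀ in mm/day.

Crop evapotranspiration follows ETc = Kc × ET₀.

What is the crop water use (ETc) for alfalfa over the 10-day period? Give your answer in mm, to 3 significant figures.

ET₀ = 0.32 × (0.46 × 26.4 + 8.13) = 0.32 × 20.274 = 6.4877 mm/d
ETc = Kc × ET₀ = 0.95 × 6.4877 = 6.1633 mm/d
Over 10 days: 6.1633 × 10 = 61.633 mm

61.6 mm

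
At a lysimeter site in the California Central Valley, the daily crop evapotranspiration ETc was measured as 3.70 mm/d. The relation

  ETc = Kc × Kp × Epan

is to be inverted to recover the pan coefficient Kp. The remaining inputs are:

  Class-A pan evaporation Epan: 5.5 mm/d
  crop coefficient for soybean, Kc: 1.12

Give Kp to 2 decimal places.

ETc = Kc × Kp × Epan  ⇒  Kp = ETc / (Kc × Epan)
Kp = 3.70 / (1.12 × 5.5) = 3.70 / 6.160 = 0.6006

0.60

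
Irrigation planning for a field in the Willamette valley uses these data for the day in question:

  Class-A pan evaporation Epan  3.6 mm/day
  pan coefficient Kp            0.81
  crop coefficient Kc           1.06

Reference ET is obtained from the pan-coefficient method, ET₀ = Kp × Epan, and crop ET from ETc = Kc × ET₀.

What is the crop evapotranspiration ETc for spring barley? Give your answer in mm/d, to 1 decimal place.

ET₀ = 0.81 × 3.6 = 2.9160 mm/d
ETc = Kc × ET₀ = 1.06 × 2.9160 = 3.0910 mm/d

3.1 mm/d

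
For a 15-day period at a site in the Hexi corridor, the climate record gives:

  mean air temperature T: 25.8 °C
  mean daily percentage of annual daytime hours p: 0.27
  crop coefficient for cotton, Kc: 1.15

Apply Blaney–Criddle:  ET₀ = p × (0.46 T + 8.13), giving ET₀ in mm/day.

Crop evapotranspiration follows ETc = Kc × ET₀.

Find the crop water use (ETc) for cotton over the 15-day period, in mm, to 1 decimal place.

93.1 mm

ET₀ = 0.27 × (0.46 × 25.8 + 8.13) = 0.27 × 19.998 = 5.3995 mm/d
ETc = Kc × ET₀ = 1.15 × 5.3995 = 6.2094 mm/d
Over 15 days: 6.2094 × 15 = 93.141 mm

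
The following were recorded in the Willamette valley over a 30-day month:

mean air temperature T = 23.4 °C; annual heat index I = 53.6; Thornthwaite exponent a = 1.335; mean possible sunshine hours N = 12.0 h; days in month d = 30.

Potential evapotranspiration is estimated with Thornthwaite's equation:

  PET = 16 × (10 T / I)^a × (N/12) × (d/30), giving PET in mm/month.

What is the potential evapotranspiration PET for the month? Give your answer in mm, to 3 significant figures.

10T/I = 10 × 23.4 / 53.6 = 4.3657
(10T/I)^a = 4.3657^1.335 = 7.1527
Uncorrected PET = 16 × 7.1527 = 114.443 mm
Correction = (N/12)(d/30) = (12.0/12)(30/30) = 1.0000
PET = 114.443 × 1.0000 = 114.443 mm/month

114 mm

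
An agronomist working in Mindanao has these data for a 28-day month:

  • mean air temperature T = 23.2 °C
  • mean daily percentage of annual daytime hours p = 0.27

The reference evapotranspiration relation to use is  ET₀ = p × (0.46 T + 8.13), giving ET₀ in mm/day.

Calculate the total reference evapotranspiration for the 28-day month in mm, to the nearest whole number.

142 mm

ET₀ = 0.27 × (0.46 × 23.2 + 8.13) = 0.27 × 18.802 = 5.0765 mm/d
Monthly total = 5.0765 × 28 = 142.142 mm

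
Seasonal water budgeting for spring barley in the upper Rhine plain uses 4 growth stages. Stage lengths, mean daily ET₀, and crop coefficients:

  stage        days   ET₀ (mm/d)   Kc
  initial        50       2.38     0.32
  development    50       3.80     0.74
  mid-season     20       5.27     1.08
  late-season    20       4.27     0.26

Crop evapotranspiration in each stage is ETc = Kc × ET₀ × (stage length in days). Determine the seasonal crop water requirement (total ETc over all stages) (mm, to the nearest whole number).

initial: 0.32 × 2.38 × 50 = 38.08 mm
development: 0.74 × 3.80 × 50 = 140.60 mm
mid-season: 1.08 × 5.27 × 20 = 113.83 mm
late-season: 0.26 × 4.27 × 20 = 22.20 mm
Seasonal total = 314.71 mm

315 mm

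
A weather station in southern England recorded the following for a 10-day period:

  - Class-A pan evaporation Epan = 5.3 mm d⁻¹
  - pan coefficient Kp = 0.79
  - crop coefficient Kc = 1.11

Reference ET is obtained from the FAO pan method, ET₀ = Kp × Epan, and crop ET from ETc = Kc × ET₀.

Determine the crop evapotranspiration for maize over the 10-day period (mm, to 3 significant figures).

46.5 mm

ET₀ = 0.79 × 5.3 = 4.1870 mm/d
ETc = Kc × ET₀ = 1.11 × 4.1870 = 4.6476 mm/d
Over 10 days: 4.6476 × 10 = 46.476 mm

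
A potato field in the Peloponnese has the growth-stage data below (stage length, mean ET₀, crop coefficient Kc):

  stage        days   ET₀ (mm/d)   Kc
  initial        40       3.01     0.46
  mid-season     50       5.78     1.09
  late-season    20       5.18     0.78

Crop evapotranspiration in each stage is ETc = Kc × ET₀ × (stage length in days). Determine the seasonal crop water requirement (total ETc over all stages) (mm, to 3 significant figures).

initial: 0.46 × 3.01 × 40 = 55.38 mm
mid-season: 1.09 × 5.78 × 50 = 315.01 mm
late-season: 0.78 × 5.18 × 20 = 80.81 mm
Seasonal total = 451.20 mm

451 mm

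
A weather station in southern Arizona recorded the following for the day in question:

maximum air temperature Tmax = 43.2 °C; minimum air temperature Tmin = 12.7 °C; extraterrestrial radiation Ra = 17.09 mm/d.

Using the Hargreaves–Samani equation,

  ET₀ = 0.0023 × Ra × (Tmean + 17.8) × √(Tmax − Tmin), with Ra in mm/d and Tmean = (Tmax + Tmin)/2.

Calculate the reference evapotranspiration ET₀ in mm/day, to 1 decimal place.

Tmean = (43.2 + 12.7)/2 = 27.95 °C
ET₀ = 0.0023 × 17.09 × (27.95 + 17.8) × √30.5 = 0.0023 × 17.09 × 45.75 × 5.5227 = 9.9314 mm/d

9.9 mm/day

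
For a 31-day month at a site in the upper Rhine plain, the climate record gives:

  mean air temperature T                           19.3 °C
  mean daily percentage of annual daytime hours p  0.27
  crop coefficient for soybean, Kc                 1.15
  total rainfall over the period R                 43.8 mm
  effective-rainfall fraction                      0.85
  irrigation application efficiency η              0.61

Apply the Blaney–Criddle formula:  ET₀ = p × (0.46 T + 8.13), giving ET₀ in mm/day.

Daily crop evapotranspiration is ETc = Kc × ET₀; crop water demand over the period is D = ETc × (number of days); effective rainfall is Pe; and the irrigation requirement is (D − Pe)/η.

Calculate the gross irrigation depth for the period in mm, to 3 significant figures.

ET₀ = 0.27 × (0.46 × 19.3 + 8.13) = 0.27 × 17.008 = 4.5922 mm/d
ETc = Kc × ET₀ = 1.15 × 4.5922 = 5.2810 mm/d
Crop demand D = ETc × 31 d = 5.2810 × 31 = 163.711 mm
Pe = 0.85 × 43.8 = 37.230 mm
D − Pe = 163.711 − 37.230 = 126.481 mm
Gross irrigation = 126.481 / 0.61 = 207.346 mm

207 mm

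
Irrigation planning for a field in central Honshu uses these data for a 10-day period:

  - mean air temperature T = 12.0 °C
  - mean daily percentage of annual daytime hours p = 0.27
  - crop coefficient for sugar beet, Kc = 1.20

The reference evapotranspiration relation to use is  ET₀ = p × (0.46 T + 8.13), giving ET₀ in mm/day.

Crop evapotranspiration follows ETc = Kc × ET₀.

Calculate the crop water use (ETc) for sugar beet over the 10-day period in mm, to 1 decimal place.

ET₀ = 0.27 × (0.46 × 12.0 + 8.13) = 0.27 × 13.650 = 3.6855 mm/d
ETc = Kc × ET₀ = 1.20 × 3.6855 = 4.4226 mm/d
Over 10 days: 4.4226 × 10 = 44.226 mm

44.2 mm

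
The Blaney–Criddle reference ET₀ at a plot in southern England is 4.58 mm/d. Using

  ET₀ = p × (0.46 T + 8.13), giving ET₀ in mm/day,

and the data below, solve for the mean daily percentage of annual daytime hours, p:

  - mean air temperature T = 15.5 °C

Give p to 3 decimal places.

0.300

p = ET₀ / (0.46 T + 8.13) = 4.58 / (0.46 × 15.5 + 8.13) = 4.58 / 15.260 = 0.3001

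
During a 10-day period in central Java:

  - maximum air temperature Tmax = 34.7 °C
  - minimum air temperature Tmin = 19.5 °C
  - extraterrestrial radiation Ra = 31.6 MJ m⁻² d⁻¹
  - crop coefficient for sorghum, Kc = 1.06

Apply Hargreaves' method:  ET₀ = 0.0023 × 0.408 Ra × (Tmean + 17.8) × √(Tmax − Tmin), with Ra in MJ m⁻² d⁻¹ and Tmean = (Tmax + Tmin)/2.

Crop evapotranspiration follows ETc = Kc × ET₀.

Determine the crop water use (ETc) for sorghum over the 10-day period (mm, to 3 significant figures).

55.0 mm

Tmean = (34.7 + 19.5)/2 = 27.10 °C
0.408 Ra = 0.408 × 31.6 = 12.8928 mm/d equivalent
ET₀ = 0.0023 × 12.8928 × (27.10 + 17.8) × √15.2 = 0.0023 × 12.8928 × 44.90 × 3.8987 = 5.1909 mm/d
ETc = Kc × ET₀ = 1.06 × 5.1909 = 5.5024 mm/d
Over 10 days: 5.5024 × 10 = 55.024 mm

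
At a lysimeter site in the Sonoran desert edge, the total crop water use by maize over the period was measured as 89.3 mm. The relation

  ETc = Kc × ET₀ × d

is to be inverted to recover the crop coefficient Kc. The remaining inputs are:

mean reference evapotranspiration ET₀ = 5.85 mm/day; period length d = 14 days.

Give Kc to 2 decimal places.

1.09

ETc = Kc × ET₀ × d  ⇒  Kc = ETc / (ET₀ × d)
Kc = 89.3 / (5.85 × 14) = 89.3 / 81.90 = 1.0904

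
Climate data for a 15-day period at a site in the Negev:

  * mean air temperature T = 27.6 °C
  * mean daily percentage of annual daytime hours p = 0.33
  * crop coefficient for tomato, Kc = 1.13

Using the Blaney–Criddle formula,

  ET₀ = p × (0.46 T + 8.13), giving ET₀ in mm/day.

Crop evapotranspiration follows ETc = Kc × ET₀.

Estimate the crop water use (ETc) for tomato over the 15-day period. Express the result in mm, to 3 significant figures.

116 mm

ET₀ = 0.33 × (0.46 × 27.6 + 8.13) = 0.33 × 20.826 = 6.8726 mm/d
ETc = Kc × ET₀ = 1.13 × 6.8726 = 7.7660 mm/d
Over 15 days: 7.7660 × 15 = 116.490 mm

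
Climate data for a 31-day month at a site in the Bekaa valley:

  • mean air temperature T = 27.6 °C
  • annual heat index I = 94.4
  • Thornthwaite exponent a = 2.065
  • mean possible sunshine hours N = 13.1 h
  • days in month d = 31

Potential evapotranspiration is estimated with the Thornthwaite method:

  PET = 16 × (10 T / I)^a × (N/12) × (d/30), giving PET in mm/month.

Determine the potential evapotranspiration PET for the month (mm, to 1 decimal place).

165.4 mm

10T/I = 10 × 27.6 / 94.4 = 2.9237
(10T/I)^a = 2.9237^2.065 = 9.1654
Uncorrected PET = 16 × 9.1654 = 146.646 mm
Correction = (N/12)(d/30) = (13.1/12)(31/30) = 1.1281
PET = 146.646 × 1.1281 = 165.431 mm/month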